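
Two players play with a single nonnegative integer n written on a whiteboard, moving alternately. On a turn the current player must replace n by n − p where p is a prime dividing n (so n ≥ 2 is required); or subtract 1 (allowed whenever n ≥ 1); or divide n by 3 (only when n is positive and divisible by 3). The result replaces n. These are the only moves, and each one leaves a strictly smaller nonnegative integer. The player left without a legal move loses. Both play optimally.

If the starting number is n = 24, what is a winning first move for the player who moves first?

Move to 8.

Compute win/loss labels from the base case upward. A position with no move is L. Any other position is W if it can reach an L in one move, else L.
n=0: no move → L
n=1: W (go to 0, an L position)
n=2: W (go to 0, an L position)
n=3: W (go to 0, an L position)
n=4: L (options 2(W), 3(W) are all W)
n=5: W (go to 0, an L position)
n=6: W (go to 4, an L position)
n=7: W (go to 0, an L position)
n=8: L (options 6(W), 7(W) are all W)
n=9: W (go to 8, an L position)
n=10: W (go to 8, an L position)
n=11: W (go to 0, an L position)
n=12: W (go to 4, an L position)
n=13: W (go to 0, an L position)
n=14: L (options 7(W), 12(W), 13(W) are all W)
n=15: W (go to 14, an L position)
n=16: W (go to 14, an L position)
n=17: W (go to 0, an L position)
n=18: L (options 6(W), 15(W), 16(W), 17(W) are all W)
n=19: W (go to 0, an L position)
n=20: W (go to 18, an L position)
n=21: W (go to 14, an L position)
n=22: L (options 11(W), 20(W), 21(W) are all W)
n=23: W (go to 0, an L position)
n=24: W (go to 8, an L position)
From 24, the L positions reachable in one move are: 8, 22. Any move reaching one of these is winning.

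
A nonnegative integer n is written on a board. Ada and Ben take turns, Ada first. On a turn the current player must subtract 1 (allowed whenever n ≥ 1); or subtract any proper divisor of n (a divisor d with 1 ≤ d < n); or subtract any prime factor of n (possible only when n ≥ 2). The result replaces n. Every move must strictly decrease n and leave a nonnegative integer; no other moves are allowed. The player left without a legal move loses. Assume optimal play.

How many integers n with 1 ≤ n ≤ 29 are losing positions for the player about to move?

5

Label each position W (a win for the player to move) or L (a loss). A position with no legal move is L; any other position is W exactly when some move reaches an L, and L when every move reaches a W.
n=0: no move → L
n=1: can move to 0, which is L ⇒ W
n=2: can move to 0, which is L ⇒ W
n=3: can move to 0, which is L ⇒ W
n=4: moves to 2(W), 3(W); every one is W ⇒ L
n=5: can move to 0, which is L ⇒ W
n=6: can move to 4, which is L ⇒ W
n=7: can move to 0, which is L ⇒ W
n=8: can move to 4, which is L ⇒ W
n=9: moves to 6(W), 8(W); every one is W ⇒ L
n=10: can move to 9, which is L ⇒ W
n=11: can move to 0, which is L ⇒ W
n=12: can move to 9, which is L ⇒ W
n=13: can move to 0, which is L ⇒ W
n=14: moves to 7(W), 12(W), 13(W); every one is W ⇒ L
n=15: can move to 14, which is L ⇒ W
n=16: can move to 14, which is L ⇒ W
n=17: can move to 0, which is L ⇒ W
n=18: can move to 9, which is L ⇒ W
n=19: can move to 0, which is L ⇒ W
n=20: moves to 10(W), 15(W), 16(W), 18(W), 19(W); every one is W ⇒ L
n=21: can move to 14, which is L ⇒ W
n=22: can move to 20, which is L ⇒ W
n=23: can move to 0, which is L ⇒ W
n=24: can move to 20, which is L ⇒ W
n=25: can move to 20, which is L ⇒ W
n=26: moves to 13(W), 24(W), 25(W); every one is W ⇒ L
n=27: can move to 26, which is L ⇒ W
n=28: can move to 14, which is L ⇒ W
n=29: can move to 0, which is L ⇒ W
L entries with 1 ≤ n ≤ 29 (n=0 is outside the asked range and is not counted): n = 4, 9, 14, 20, 26; that makes 5.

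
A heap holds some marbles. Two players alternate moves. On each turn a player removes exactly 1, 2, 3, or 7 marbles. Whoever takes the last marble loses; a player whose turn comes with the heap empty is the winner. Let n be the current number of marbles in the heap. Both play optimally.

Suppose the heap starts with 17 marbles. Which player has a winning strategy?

Use the standard recursion: the mover wins at a terminal position; elsewhere, the mover wins exactly when some move hands the opponent an L position.
n=0: no move; the opponent has just taken the last marble and therefore loses → W
n=1: L (sole option 0(W) is W)
n=2: W (go to 1, an L position)
n=3: W (go to 1, an L position)
n=4: W (go to 1, an L position)
n=5: L (options 4(W), 3(W), 2(W) are all W)
n=6: W (go to 5, an L position)
n=7: W (go to 5, an L position)
n=8: W (go to 5, an L position)
n=9: L (options 8(W), 7(W), 6(W), 2(W) are all W)
n=10: W (go to 9, an L position)
n=11: W (go to 9, an L position)
n=12: W (go to 9, an L position)
n=13: L (options 12(W), 11(W), 10(W), 6(W) are all W)
n=14: W (go to 13, an L position)
n=15: W (go to 13, an L position)
n=16: W (go to 13, an L position)
n=17: L (options 16(W), 15(W), 14(W), 10(W) are all W)
The starting position 17 is L: whatever the player to move does, the opponent receives a W position.

The second player wins.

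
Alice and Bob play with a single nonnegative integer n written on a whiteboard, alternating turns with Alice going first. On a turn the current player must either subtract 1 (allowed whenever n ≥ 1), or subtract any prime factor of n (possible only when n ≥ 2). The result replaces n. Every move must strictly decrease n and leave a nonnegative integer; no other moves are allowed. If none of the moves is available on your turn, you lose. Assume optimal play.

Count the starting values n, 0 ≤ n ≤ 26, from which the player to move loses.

Classify positions by backward induction: terminal positions (no move available) are L. From any other position, the mover wins iff some move reaches an L.
n=0: no move → L
n=1: reaches L-position 0 → W
n=2: reaches L-position 0 → W
n=3: reaches L-position 0 → W
n=4: only reaches 2(W), 3(W), all W → L
n=5: reaches L-position 0 → W
n=6: reaches L-position 4 → W
n=7: reaches L-position 0 → W
n=8: only reaches 6(W), 7(W), all W → L
n=9: reaches L-position 8 → W
n=10: reaches L-position 8 → W
n=11: reaches L-position 0 → W
n=12: only reaches 9(W), 10(W), 11(W), all W → L
n=13: reaches L-position 0 → W
n=14: reaches L-position 12 → W
n=15: reaches L-position 12 → W
n=16: only reaches 14(W), 15(W), all W → L
n=17: reaches L-position 0 → W
n=18: reaches L-position 16 → W
n=19: reaches L-position 0 → W
n=20: only reaches 15(W), 18(W), 19(W), all W → L
n=21: reaches L-position 20 → W
n=22: reaches L-position 20 → W
n=23: reaches L-position 0 → W
n=24: only reaches 21(W), 22(W), 23(W), all W → L
n=25: reaches L-position 20 → W
n=26: reaches L-position 24 → W
L entries with 0 ≤ n ≤ 26: n = 0, 4, 8, 12, 16, 20, 24; that makes 7.

7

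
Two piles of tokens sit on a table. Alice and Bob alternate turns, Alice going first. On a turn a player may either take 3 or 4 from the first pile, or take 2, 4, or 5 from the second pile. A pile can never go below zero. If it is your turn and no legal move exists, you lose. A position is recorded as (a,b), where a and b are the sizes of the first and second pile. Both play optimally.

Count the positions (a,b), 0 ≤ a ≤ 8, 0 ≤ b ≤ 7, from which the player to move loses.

Use the standard recursion: the mover loses at a terminal position; elsewhere, the mover wins exactly when some move hands the opponent an L position.
Every move lowers a or b (never raises either), so fill the grid row by row in increasing a, and left to right within a row: each cell's successors are then already labelled.
      b=0  b=1  b=2  b=3  b=4  b=5  b=6  b=7
a=0:    L    L    W    W    W    W    W    L
a=1:    L    L    W    W    W    W    W    L
a=2:    L    L    W    W    W    W    W    L
a=3:    W    W    L    L    W    W    W    W
a=4:    W    W    L    L    W    W    W    W
a=5:    W    W    L    L    W    W    W    W
a=6:    W    W    W    W    L    L    W    W
a=7:    L    L    W    W    W    W    W    L
a=8:    L    L    W    W    W    W    W    L
Cells with no legal move (terminal, hence L): (0,0), (0,1), (1,0), (1,1), (2,0), (2,1).
The remaining L cells, each justified by listing all of its moves:
(0,7): L (options (0,5)(W), (0,3)(W), (0,2)(W) are all W)
(1,7): L (options (1,5)(W), (1,3)(W), (1,2)(W) are all W)
(2,7): L (options (2,5)(W), (2,3)(W), (2,2)(W) are all W)
(3,2): L (options (0,2)(W), (3,0)(W) are all W)
(3,3): L (options (0,3)(W), (3,1)(W) are all W)
(4,2): L (options (1,2)(W), (0,2)(W), (4,0)(W) are all W)
(4,3): L (options (1,3)(W), (0,3)(W), (4,1)(W) are all W)
(5,2): L (options (2,2)(W), (1,2)(W), (5,0)(W) are all W)
(5,3): L (options (2,3)(W), (1,3)(W), (5,1)(W) are all W)
(6,4): L (options (3,4)(W), (2,4)(W), (6,2)(W), (6,0)(W) are all W)
(6,5): L (options (3,5)(W), (2,5)(W), (6,3)(W), (6,1)(W), (6,0)(W) are all W)
(7,0): L (options (4,0)(W), (3,0)(W) are all W)
(7,1): L (options (4,1)(W), (3,1)(W) are all W)
(7,7): L (options (4,7)(W), (3,7)(W), (7,5)(W), (7,3)(W), (7,2)(W) are all W)
(8,0): L (options (5,0)(W), (4,0)(W) are all W)
(8,1): L (options (5,1)(W), (4,1)(W) are all W)
(8,7): L (options (5,7)(W), (4,7)(W), (8,5)(W), (8,3)(W), (8,2)(W) are all W)
Every other cell has at least one move into one of the L cells above, so it is W.
L cells per row: a=0: 3, a=1: 3, a=2: 3, a=3: 2, a=4: 2, a=5: 2, a=6: 2, a=7: 3, a=8: 3; total 23.

23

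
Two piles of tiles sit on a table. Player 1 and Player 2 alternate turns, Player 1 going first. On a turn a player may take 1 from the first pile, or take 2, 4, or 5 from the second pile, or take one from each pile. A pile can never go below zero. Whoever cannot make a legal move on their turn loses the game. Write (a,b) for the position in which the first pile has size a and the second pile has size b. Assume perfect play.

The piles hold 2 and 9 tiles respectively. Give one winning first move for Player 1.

Move to (2,7).

Use the standard recursion: the mover loses at a terminal position; elsewhere, the mover wins exactly when some move hands the opponent an L position.
No move ever increases a pile, so every position that can arise here has a ≤ 2 and b ≤ 9; it is enough to label the cells with 0 ≤ a ≤ 2 and 0 ≤ b ≤ 9.
Every move lowers a or b (never raises either), so fill the grid row by row in increasing a, and left to right within a row: each cell's successors are then already labelled.
      b=0  b=1  b=2  b=3  b=4  b=5  b=6  b=7  b=8  b=9
a=0:    L    L    W    W    W    W    W    L    L    W
a=1:    W    W    W    L    L    W    W    W    W    W
a=2:    L    L    W    W    W    W    W    L    L    W
Cells with no legal move (terminal, hence L): (0,0), (0,1).
The remaining L cells, each justified by listing all of its moves:
(0,7): L (options (0,5)(W), (0,3)(W), (0,2)(W) are all W)
(0,8): L (options (0,6)(W), (0,4)(W), (0,3)(W) are all W)
(1,3): L (options (0,3)(W), (1,1)(W), (0,2)(W) are all W)
(1,4): L (options (0,4)(W), (1,2)(W), (1,0)(W), (0,3)(W) are all W)
(2,0): L (sole option (1,0)(W) is W)
(2,1): L (options (1,1)(W), (1,0)(W) are all W)
(2,7): L (options (1,7)(W), (2,5)(W), (2,3)(W), (2,2)(W), (1,6)(W) are all W)
(2,8): L (options (1,8)(W), (2,6)(W), (2,4)(W), (2,3)(W), (1,7)(W) are all W)
Every other cell has at least one move into one of the L cells above, so it is W.
From (2,9), the L positions reachable in one move are: (2,7).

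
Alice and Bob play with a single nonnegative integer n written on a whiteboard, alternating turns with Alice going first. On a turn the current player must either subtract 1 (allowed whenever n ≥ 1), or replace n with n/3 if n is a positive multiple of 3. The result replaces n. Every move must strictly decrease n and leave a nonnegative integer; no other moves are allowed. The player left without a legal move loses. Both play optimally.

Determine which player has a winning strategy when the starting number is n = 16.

Alice wins.

Build the W/L table. Terminal = L. A non-terminal position is W if it has a move to some L; otherwise it is L.
n=0: no move → L
n=1: →0(L), so W
n=2: →1(W) only, which is W, so L
n=3: →2(L), so W
n=4: →3(W) only, which is W, so L
n=5: →4(L), so W
n=6: →2(L), so W
n=7: →6(W) only, which is W, so L
n=8: →7(L), so W
n=9: →3(W), 8(W) — all W, so L
n=10: →9(L), so W
n=11: →10(W) only, which is W, so L
n=12: →4(L), so W
n=13: →12(W) only, which is W, so L
n=14: →13(L), so W
n=15: →5(W), 14(W) — all W, so L
n=16: →15(L), so W
The starting position 16 is W: Alice should move to 15, handing over an L position.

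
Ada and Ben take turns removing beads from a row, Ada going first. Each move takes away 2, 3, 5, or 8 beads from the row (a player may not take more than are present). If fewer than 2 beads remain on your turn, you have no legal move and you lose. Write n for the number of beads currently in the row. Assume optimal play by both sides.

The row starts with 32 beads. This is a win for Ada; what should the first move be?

Label each position W (a win for the player to move) or L (a loss). A position with no legal move is L; any other position is W exactly when some move reaches an L, and L when every move reaches a W.
n=0: no move → L
n=1: no move → L
n=2: W (go to 0, an L position)
n=3: W (go to 1, an L position)
n=4: W (go to 1, an L position)
n=5: W (go to 0, an L position)
n=6: W (go to 1, an L position)
n=7: L (options 5(W), 4(W), 2(W) are all W)
n=8: W (go to 0, an L position)
n=9: W (go to 7, an L position)
n=10: W (go to 7, an L position)
n=11: L (options 9(W), 8(W), 6(W), 3(W) are all W)
n=12: W (go to 7, an L position)
n=13: W (go to 11, an L position)
n=14: W (go to 11, an L position)
n=15: W (go to 7, an L position)
n=16: W (go to 11, an L position)
n=17: L (options 15(W), 14(W), 12(W), 9(W) are all W)
n=18: L (options 16(W), 15(W), 13(W), 10(W) are all W)
n=19: W (go to 17, an L position)
n=20: W (go to 18, an L position)
n=21: W (go to 18, an L position)
n=22: W (go to 17, an L position)
n=23: W (go to 18, an L position)
n=24: L (options 22(W), 21(W), 19(W), 16(W) are all W)
n=25: W (go to 17, an L position)
n=26: W (go to 24, an L position)
n=27: W (go to 24, an L position)
n=28: L (options 26(W), 25(W), 23(W), 20(W) are all W)
n=29: W (go to 24, an L position)
n=30: W (go to 28, an L position)
n=31: W (go to 28, an L position)
n=32: W (go to 24, an L position)
From 32, the L positions reachable in one move are: 24.

Remove 8, leaving 24.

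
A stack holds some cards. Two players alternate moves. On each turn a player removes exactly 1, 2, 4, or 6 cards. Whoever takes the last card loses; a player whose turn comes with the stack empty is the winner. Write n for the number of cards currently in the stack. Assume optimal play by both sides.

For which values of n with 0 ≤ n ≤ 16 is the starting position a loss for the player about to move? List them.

1, 4, 9, 12

Use the standard recursion: the mover wins at a terminal position; elsewhere, the mover wins exactly when some move hands the opponent an L position.
n=0: no move; the opponent has just taken the last card and therefore loses → W
n=1: the only move is to 0(W), a W ⇒ L
n=2: can move to 1, which is L ⇒ W
n=3: can move to 1, which is L ⇒ W
n=4: moves to 3(W), 2(W), 0(W); every one is W ⇒ L
n=5: can move to 4, which is L ⇒ W
n=6: can move to 4, which is L ⇒ W
n=7: can move to 1, which is L ⇒ W
n=8: can move to 4, which is L ⇒ W
n=9: moves to 8(W), 7(W), 5(W), 3(W); every one is W ⇒ L
n=10: can move to 9, which is L ⇒ W
n=11: can move to 9, which is L ⇒ W
n=12: moves to 11(W), 10(W), 8(W), 6(W); every one is W ⇒ L
n=13: can move to 12, which is L ⇒ W
n=14: can move to 12, which is L ⇒ W
n=15: can move to 9, which is L ⇒ W
n=16: can move to 12, which is L ⇒ W
Reading off the rows marked L gives the requested list; there are 4 such values of n.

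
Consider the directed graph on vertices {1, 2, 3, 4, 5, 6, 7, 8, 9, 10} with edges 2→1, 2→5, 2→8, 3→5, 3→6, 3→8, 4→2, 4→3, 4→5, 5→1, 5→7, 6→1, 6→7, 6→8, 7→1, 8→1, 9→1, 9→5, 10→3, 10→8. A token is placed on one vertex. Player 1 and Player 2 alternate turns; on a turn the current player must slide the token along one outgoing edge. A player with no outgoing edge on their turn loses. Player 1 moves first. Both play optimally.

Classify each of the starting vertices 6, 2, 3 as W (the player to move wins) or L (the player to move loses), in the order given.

6: W, 2: W, 3: L

Label each position W (a win for the player to move) or L (a loss). A position with no legal move is L; any other position is W exactly when some move reaches an L, and L when every move reaches a W.
Every edge goes from a vertex to one that appears earlier in the order 1, 8, 7, 6, 5, 2, 3, 9, 4, 10, so processing vertices in that order labels each vertex after all of its successors.
1: no outgoing edge → L
8: reaches L-position 1 → W
7: reaches L-position 1 → W
6: reaches L-position 1 → W
5: reaches L-position 1 → W
2: reaches L-position 1 → W
3: only reaches 5(W), 6(W), 8(W), all W → L
9: reaches L-position 1 → W
4: reaches L-position 3 → W
10: reaches L-position 3 → W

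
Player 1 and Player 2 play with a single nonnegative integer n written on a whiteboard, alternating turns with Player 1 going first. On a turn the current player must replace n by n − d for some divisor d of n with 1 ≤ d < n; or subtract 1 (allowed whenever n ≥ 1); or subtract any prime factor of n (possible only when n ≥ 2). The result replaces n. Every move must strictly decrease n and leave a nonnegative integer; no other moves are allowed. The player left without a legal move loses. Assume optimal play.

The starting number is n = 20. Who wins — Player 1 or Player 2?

Player 2 wins.

Compute win/loss labels from the base case upward. A position with no move is L. Any other position is W if it can reach an L in one move, else L.
n=0: no move → L
n=1: can move to 0, which is L ⇒ W
n=2: can move to 0, which is L ⇒ W
n=3: can move to 0, which is L ⇒ W
n=4: moves to 2(W), 3(W); every one is W ⇒ L
n=5: can move to 0, which is L ⇒ W
n=6: can move to 4, which is L ⇒ W
n=7: can move to 0, which is L ⇒ W
n=8: can move to 4, which is L ⇒ W
n=9: moves to 6(W), 8(W); every one is W ⇒ L
n=10: can move to 9, which is L ⇒ W
n=11: can move to 0, which is L ⇒ W
n=12: can move to 9, which is L ⇒ W
n=13: can move to 0, which is L ⇒ W
n=14: moves to 7(W), 12(W), 13(W); every one is W ⇒ L
n=15: can move to 14, which is L ⇒ W
n=16: can move to 14, which is L ⇒ W
n=17: can move to 0, which is L ⇒ W
n=18: can move to 9, which is L ⇒ W
n=19: can move to 0, which is L ⇒ W
n=20: moves to 10(W), 15(W), 16(W), 18(W), 19(W); every one is W ⇒ L
Every move from 20 reaches a W position, so the mover loses.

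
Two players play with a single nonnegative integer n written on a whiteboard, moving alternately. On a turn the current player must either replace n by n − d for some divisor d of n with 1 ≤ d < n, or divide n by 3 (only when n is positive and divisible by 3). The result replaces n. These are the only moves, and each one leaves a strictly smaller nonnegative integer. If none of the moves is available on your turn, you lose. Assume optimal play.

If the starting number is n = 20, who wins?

Build the W/L table. Terminal = L. A non-terminal position is W if it has a move to some L; otherwise it is L.
n=0: no move → L
n=1: no move → L
n=2: can move to 1, which is L ⇒ W
n=3: can move to 1, which is L ⇒ W
n=4: moves to 2(W), 3(W); every one is W ⇒ L
n=5: can move to 4, which is L ⇒ W
n=6: can move to 4, which is L ⇒ W
n=7: the only move is to 6(W), a W ⇒ L
n=8: can move to 4, which is L ⇒ W
n=9: moves to 3(W), 6(W), 8(W); every one is W ⇒ L
n=10: can move to 9, which is L ⇒ W
n=11: the only move is to 10(W), a W ⇒ L
n=12: can move to 4, which is L ⇒ W
n=13: the only move is to 12(W), a W ⇒ L
n=14: can move to 7, which is L ⇒ W
n=15: moves to 5(W), 10(W), 12(W), 14(W); every one is W ⇒ L
n=16: can move to 15, which is L ⇒ W
n=17: the only move is to 16(W), a W ⇒ L
n=18: can move to 9, which is L ⇒ W
n=19: the only move is to 18(W), a W ⇒ L
n=20: can move to 15, which is L ⇒ W
The starting position 20 is W: the player to move should move to 15, handing over an L position.

The first player wins.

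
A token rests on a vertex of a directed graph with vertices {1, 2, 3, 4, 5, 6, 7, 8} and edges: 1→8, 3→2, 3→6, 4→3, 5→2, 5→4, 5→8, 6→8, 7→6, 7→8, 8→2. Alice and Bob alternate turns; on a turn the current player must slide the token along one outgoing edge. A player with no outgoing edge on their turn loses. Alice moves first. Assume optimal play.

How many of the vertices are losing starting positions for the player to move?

Label each position W (a win for the player to move) or L (a loss). A position with no legal move is L; any other position is W exactly when some move reaches an L, and L when every move reaches a W.
Every edge goes from a vertex to one that appears earlier in the order 2, 8, 6, 3, 4, 5, 1, 7, so processing vertices in that order labels each vertex after all of its successors.
2: no outgoing edge → L
8: →2(L), so W
6: →8(W) only, which is W, so L
3: →6(L), so W
4: →3(W) only, which is W, so L
5: →4(L), so W
1: →8(W) only, which is W, so L
7: →6(L), so W
The L vertices are 1, 2, 4, 6; that is 4 in all.

4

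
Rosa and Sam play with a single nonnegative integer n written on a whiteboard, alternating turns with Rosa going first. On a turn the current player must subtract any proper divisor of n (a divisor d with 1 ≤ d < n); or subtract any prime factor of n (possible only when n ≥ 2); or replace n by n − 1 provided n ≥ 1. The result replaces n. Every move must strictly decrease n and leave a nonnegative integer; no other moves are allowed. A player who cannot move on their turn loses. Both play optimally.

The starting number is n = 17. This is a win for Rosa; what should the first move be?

Move to 0.

Classify positions by backward induction: terminal positions (no move available) are L. From any other position, the mover wins iff some move reaches an L.
n=0: no move → L
n=1: can move to 0, which is L ⇒ W
n=2: can move to 0, which is L ⇒ W
n=3: can move to 0, which is L ⇒ W
n=4: moves to 2(W), 3(W); every one is W ⇒ L
n=5: can move to 0, which is L ⇒ W
n=6: can move to 4, which is L ⇒ W
n=7: can move to 0, which is L ⇒ W
n=8: can move to 4, which is L ⇒ W
n=9: moves to 6(W), 8(W); every one is W ⇒ L
n=10: can move to 9, which is L ⇒ W
n=11: can move to 0, which is L ⇒ W
n=12: can move to 9, which is L ⇒ W
n=13: can move to 0, which is L ⇒ W
n=14: moves to 7(W), 12(W), 13(W); every one is W ⇒ L
n=15: can move to 14, which is L ⇒ W
n=16: can move to 14, which is L ⇒ W
n=17: can move to 0, which is L ⇒ W
From 17, the L positions reachable in one move are: 0.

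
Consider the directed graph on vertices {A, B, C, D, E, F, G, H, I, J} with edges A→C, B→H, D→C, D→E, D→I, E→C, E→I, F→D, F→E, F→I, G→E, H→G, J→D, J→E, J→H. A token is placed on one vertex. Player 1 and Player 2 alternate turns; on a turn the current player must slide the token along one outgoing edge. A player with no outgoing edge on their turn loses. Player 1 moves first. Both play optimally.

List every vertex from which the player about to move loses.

B, C, G, I, J

Work bottom-up. With no move the player to move loses. Otherwise the position is W if at least one move leads to an L position for the opponent, and L if every move leads to a W.
Every edge goes from a vertex to one that appears earlier in the order C, I, E, D, F, G, H, J, A, B, so processing vertices in that order labels each vertex after all of its successors.
C: no outgoing edge → L
I: no outgoing edge → L
E: →I(L), so W
D: →I(L), so W
F: →I(L), so W
G: →E(W) only, which is W, so L
H: →G(L), so W
J: →H(W), D(W), E(W) — all W, so L
A: →C(L), so W
B: →H(W) only, which is W, so L
The losing starting vertices are exactly the entries labelled L in this table (5 of them).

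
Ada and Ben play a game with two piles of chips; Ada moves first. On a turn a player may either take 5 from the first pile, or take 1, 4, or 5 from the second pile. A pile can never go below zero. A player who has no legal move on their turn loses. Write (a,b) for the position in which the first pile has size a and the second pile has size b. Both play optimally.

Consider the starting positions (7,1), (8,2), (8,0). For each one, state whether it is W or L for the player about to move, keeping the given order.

(7,1): L, (8,2): W, (8,0): W

Compute win/loss labels from the base case upward. A position with no move is L. Any other position is W if it can reach an L in one move, else L.
No move ever increases a pile, so every position that can arise here has a ≤ 8 and b ≤ 2; it is enough to label the cells with 0 ≤ a ≤ 8 and 0 ≤ b ≤ 2.
Every move lowers a or b (never raises either), so fill the grid row by row in increasing a, and left to right within a row: each cell's successors are then already labelled.
      b=0  b=1  b=2
a=0:    L    W    L
a=1:    L    W    L
a=2:    L    W    L
a=3:    L    W    L
a=4:    L    W    L
a=5:    W    L    W
a=6:    W    L    W
a=7:    W    L    W
a=8:    W    L    W
Cells with no legal move (terminal, hence L): (0,0), (1,0), (2,0), (3,0), (4,0).
The remaining L cells, each justified by listing all of its moves:
(0,2): the only move is to (0,1)(W), a W ⇒ L
(1,2): the only move is to (1,1)(W), a W ⇒ L
(2,2): the only move is to (2,1)(W), a W ⇒ L
(3,2): the only move is to (3,1)(W), a W ⇒ L
(4,2): the only move is to (4,1)(W), a W ⇒ L
(5,1): moves to (0,1)(W), (5,0)(W); every one is W ⇒ L
(6,1): moves to (1,1)(W), (6,0)(W); every one is W ⇒ L
(7,1): moves to (2,1)(W), (7,0)(W); every one is W ⇒ L
(8,1): moves to (3,1)(W), (8,0)(W); every one is W ⇒ L
Every other cell has at least one move into one of the L cells above, so it is W.
(7,1): one of the L cells justified above, so L
(8,2): the move to (3,2) reaches an L cell, so W
(8,0): the move to (3,0) reaches an L cell, so W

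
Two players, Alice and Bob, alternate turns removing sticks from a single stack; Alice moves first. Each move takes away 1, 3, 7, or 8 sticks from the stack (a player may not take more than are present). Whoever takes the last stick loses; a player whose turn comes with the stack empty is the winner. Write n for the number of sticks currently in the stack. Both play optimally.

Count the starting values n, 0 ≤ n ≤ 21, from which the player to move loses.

7

Compute win/loss labels from the base case upward. A position with no move is W. Any other position is W if it can reach an L in one move, else L.
n=0: no move; the opponent has just taken the last stick and therefore loses → W
n=1: →0(W) only, which is W, so L
n=2: →1(L), so W
n=3: →2(W), 0(W) — all W, so L
n=4: →3(L), so W
n=5: →4(W), 2(W) — all W, so L
n=6: →5(L), so W
n=7: →6(W), 4(W), 0(W) — all W, so L
n=8: →7(L), so W
n=9: →1(L), so W
n=10: →7(L), so W
n=11: →3(L), so W
n=12: →5(L), so W
n=13: →5(L), so W
n=14: →7(L), so W
n=15: →7(L), so W
n=16: →15(W), 13(W), 9(W), 8(W) — all W, so L
n=17: →16(L), so W
n=18: →17(W), 15(W), 11(W), 10(W) — all W, so L
n=19: →18(L), so W
n=20: →19(W), 17(W), 13(W), 12(W) — all W, so L
n=21: →20(L), so W
L entries with 0 ≤ n ≤ 21: n = 1, 3, 5, 7, 16, 18, 20; that makes 7.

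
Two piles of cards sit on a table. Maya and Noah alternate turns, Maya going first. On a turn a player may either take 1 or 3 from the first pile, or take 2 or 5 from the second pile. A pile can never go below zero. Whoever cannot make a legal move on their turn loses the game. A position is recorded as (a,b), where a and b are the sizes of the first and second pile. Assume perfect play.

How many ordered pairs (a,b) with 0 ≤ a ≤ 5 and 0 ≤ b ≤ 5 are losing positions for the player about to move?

Label each position W (a win for the player to move) or L (a loss). A position with no legal move is L; any other position is W exactly when some move reaches an L, and L when every move reaches a W.
Every move lowers a or b (never raises either), so fill the grid row by row in increasing a, and left to right within a row: each cell's successors are then already labelled.
      b=0  b=1  b=2  b=3  b=4  b=5
a=0:    L    L    W    W    L    W
a=1:    W    W    L    L    W    W
a=2:    L    L    W    W    L    W
a=3:    W    W    L    L    W    W
a=4:    L    L    W    W    L    W
a=5:    W    W    L    L    W    W
Cells with no legal move (terminal, hence L): (0,0), (0,1).
The remaining L cells, each justified by listing all of its moves:
(0,4): →(0,2)(W) only, which is W, so L
(1,2): →(0,2)(W), (1,0)(W) — all W, so L
(1,3): →(0,3)(W), (1,1)(W) — all W, so L
(2,0): →(1,0)(W) only, which is W, so L
(2,1): →(1,1)(W) only, which is W, so L
(2,4): →(1,4)(W), (2,2)(W) — all W, so L
(3,2): →(2,2)(W), (0,2)(W), (3,0)(W) — all W, so L
(3,3): →(2,3)(W), (0,3)(W), (3,1)(W) — all W, so L
(4,0): →(3,0)(W), (1,0)(W) — all W, so L
(4,1): →(3,1)(W), (1,1)(W) — all W, so L
(4,4): →(3,4)(W), (1,4)(W), (4,2)(W) — all W, so L
(5,2): →(4,2)(W), (2,2)(W), (5,0)(W) — all W, so L
(5,3): →(4,3)(W), (2,3)(W), (5,1)(W) — all W, so L
Every other cell has at least one move into one of the L cells above, so it is W.
L cells per row: a=0: 3, a=1: 2, a=2: 3, a=3: 2, a=4: 3, a=5: 2; total 15.

15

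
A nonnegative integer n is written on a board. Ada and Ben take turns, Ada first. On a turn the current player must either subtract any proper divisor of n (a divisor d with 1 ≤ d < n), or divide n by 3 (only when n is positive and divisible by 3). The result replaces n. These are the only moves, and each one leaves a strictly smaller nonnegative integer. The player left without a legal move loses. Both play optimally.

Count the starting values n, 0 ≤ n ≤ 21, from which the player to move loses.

10

Compute win/loss labels from the base case upward. A position with no move is L. Any other position is W if it can reach an L in one move, else L.
n=0: no move → L
n=1: no move → L
n=2: W (go to 1, an L position)
n=3: W (go to 1, an L position)
n=4: L (options 2(W), 3(W) are all W)
n=5: W (go to 4, an L position)
n=6: W (go to 4, an L position)
n=7: L (sole option 6(W) is W)
n=8: W (go to 4, an L position)
n=9: L (options 3(W), 6(W), 8(W) are all W)
n=10: W (go to 9, an L position)
n=11: L (sole option 10(W) is W)
n=12: W (go to 4, an L position)
n=13: L (sole option 12(W) is W)
n=14: W (go to 7, an L position)
n=15: L (options 5(W), 10(W), 12(W), 14(W) are all W)
n=16: W (go to 15, an L position)
n=17: L (sole option 16(W) is W)
n=18: W (go to 9, an L position)
n=19: L (sole option 18(W) is W)
n=20: W (go to 15, an L position)
n=21: W (go to 7, an L position)
L entries with 0 ≤ n ≤ 21: n = 0, 1, 4, 7, 9, 11, 13, 15, 17, 19; that makes 10.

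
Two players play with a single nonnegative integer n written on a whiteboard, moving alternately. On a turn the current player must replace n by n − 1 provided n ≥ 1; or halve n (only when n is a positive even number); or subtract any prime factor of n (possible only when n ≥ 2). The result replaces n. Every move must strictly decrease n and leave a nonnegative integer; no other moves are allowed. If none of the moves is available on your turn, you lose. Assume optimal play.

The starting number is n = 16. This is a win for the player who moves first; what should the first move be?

Move to 14.

Label each position W (a win for the player to move) or L (a loss). A position with no legal move is L; any other position is W exactly when some move reaches an L, and L when every move reaches a W.
n=0: no move → L
n=1: W (go to 0, an L position)
n=2: W (go to 0, an L position)
n=3: W (go to 0, an L position)
n=4: L (options 2(W), 3(W) are all W)
n=5: W (go to 0, an L position)
n=6: W (go to 4, an L position)
n=7: W (go to 0, an L position)
n=8: W (go to 4, an L position)
n=9: L (options 6(W), 8(W) are all W)
n=10: W (go to 9, an L position)
n=11: W (go to 0, an L position)
n=12: W (go to 9, an L position)
n=13: W (go to 0, an L position)
n=14: L (options 7(W), 12(W), 13(W) are all W)
n=15: W (go to 14, an L position)
n=16: W (go to 14, an L position)
From 16, the L positions reachable in one move are: 14.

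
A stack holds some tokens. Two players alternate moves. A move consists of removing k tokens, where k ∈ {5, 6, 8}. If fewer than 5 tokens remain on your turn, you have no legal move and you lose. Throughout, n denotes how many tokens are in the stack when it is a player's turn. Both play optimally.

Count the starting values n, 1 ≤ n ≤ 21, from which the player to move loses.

9

Positions with no move are L. A position that does have a move is losing for the player to move precisely when every available move leads to a winning position for the opponent. Fill in the labels:
n=0: no move → L
n=1: no move → L
n=2: no move → L
n=3: no move → L
n=4: no move → L
n=5: W (go to 0, an L position)
n=6: W (go to 1, an L position)
n=7: W (go to 2, an L position)
n=8: W (go to 3, an L position)
n=9: W (go to 4, an L position)
n=10: W (go to 4, an L position)
n=11: W (go to 3, an L position)
n=12: W (go to 4, an L position)
n=13: L (options 8(W), 7(W), 5(W) are all W)
n=14: L (options 9(W), 8(W), 6(W) are all W)
n=15: L (options 10(W), 9(W), 7(W) are all W)
n=16: L (options 11(W), 10(W), 8(W) are all W)
n=17: L (options 12(W), 11(W), 9(W) are all W)
n=18: W (go to 13, an L position)
n=19: W (go to 14, an L position)
n=20: W (go to 15, an L position)
n=21: W (go to 16, an L position)
L entries with 1 ≤ n ≤ 21 (n=0 is outside the asked range and is not counted): n = 1, 2, 3, 4, 13, 14, 15, 16, 17; that makes 9.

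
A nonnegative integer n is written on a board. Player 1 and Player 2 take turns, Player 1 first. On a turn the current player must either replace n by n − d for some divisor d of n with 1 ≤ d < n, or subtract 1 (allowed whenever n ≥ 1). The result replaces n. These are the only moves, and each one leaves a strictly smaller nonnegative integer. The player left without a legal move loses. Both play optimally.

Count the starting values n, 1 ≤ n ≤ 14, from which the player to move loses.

6

Work bottom-up. With no move the player to move loses. Otherwise the position is W if at least one move leads to an L position for the opponent, and L if every move leads to a W.
n=0: no move → L
n=1: W (go to 0, an L position)
n=2: L (sole option 1(W) is W)
n=3: W (go to 2, an L position)
n=4: W (go to 2, an L position)
n=5: L (sole option 4(W) is W)
n=6: W (go to 5, an L position)
n=7: L (sole option 6(W) is W)
n=8: W (go to 7, an L position)
n=9: L (options 6(W), 8(W) are all W)
n=10: W (go to 5, an L position)
n=11: L (sole option 10(W) is W)
n=12: W (go to 9, an L position)
n=13: L (sole option 12(W) is W)
n=14: W (go to 7, an L position)
L entries with 1 ≤ n ≤ 14 (n=0 is outside the asked range and is not counted): n = 2, 5, 7, 9, 11, 13; that makes 6.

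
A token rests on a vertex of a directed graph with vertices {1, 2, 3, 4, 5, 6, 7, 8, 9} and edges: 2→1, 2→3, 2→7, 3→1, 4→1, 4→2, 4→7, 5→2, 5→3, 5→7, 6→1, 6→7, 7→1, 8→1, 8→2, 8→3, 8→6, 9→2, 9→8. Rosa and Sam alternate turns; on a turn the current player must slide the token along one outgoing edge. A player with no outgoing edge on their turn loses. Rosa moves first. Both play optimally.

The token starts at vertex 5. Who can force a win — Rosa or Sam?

Sam wins.

Work bottom-up. With no move the player to move loses. Otherwise the position is W if at least one move leads to an L position for the opponent, and L if every move leads to a W.
Every edge goes from a vertex to one that appears earlier in the order 1, 3, 7, 2, 6, 5, 8, 9, 4, so processing vertices in that order labels each vertex after all of its successors.
1: no outgoing edge → L
3: W (go to 1, an L position)
7: W (go to 1, an L position)
2: W (go to 1, an L position)
6: W (go to 1, an L position)
5: L (options 2(W), 7(W), 3(W) are all W)
8: W (go to 1, an L position)
9: L (options 8(W), 2(W) are all W)
4: W (go to 1, an L position)
Every move from 5 reaches a W position, so the mover loses.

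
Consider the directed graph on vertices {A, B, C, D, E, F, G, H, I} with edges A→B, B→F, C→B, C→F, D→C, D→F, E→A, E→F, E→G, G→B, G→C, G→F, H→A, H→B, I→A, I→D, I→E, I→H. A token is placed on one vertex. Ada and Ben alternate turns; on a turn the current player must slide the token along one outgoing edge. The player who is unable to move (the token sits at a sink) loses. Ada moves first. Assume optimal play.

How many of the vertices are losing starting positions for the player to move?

Label each position W (a win for the player to move) or L (a loss). A position with no legal move is L; any other position is W exactly when some move reaches an L, and L when every move reaches a W.
Every edge goes from a vertex to one that appears earlier in the order F, B, C, G, A, D, H, E, I, so processing vertices in that order labels each vertex after all of its successors.
F: no outgoing edge → L
B: →F(L), so W
C: →F(L), so W
G: →F(L), so W
A: →B(W) only, which is W, so L
D: →F(L), so W
H: →A(L), so W
E: →A(L), so W
I: →A(L), so W
The L vertices are A, F; that is 2 in all.

2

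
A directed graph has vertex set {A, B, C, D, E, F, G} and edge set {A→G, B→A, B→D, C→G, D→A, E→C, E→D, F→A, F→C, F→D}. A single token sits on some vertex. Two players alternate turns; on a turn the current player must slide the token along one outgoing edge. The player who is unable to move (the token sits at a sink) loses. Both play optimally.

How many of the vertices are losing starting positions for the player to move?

Use the standard recursion: the mover loses at a terminal position; elsewhere, the mover wins exactly when some move hands the opponent an L position.
Every edge goes from a vertex to one that appears earlier in the order G, A, C, D, F, E, B, so processing vertices in that order labels each vertex after all of its successors.
G: no outgoing edge → L
A: reaches L-position G → W
C: reaches L-position G → W
D: only reaches A(W), which is W → L
F: reaches L-position D → W
E: reaches L-position D → W
B: reaches L-position D → W
The L vertices are D, G; that is 2 in all.

2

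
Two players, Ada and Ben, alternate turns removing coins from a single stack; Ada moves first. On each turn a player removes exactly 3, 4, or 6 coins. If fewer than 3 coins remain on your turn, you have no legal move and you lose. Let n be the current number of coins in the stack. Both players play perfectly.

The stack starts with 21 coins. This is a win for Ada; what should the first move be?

Label each position W (a win for the player to move) or L (a loss). A position with no legal move is L; any other position is W exactly when some move reaches an L, and L when every move reaches a W.
n=0: no move → L
n=1: no move → L
n=2: no move → L
n=3: can move to 0, which is L ⇒ W
n=4: can move to 1, which is L ⇒ W
n=5: can move to 2, which is L ⇒ W
n=6: can move to 2, which is L ⇒ W
n=7: can move to 1, which is L ⇒ W
n=8: can move to 2, which is L ⇒ W
n=9: moves to 6(W), 5(W), 3(W); every one is W ⇒ L
n=10: moves to 7(W), 6(W), 4(W); every one is W ⇒ L
n=11: moves to 8(W), 7(W), 5(W); every one is W ⇒ L
n=12: can move to 9, which is L ⇒ W
n=13: can move to 10, which is L ⇒ W
n=14: can move to 11, which is L ⇒ W
n=15: can move to 11, which is L ⇒ W
n=16: can move to 10, which is L ⇒ W
n=17: can move to 11, which is L ⇒ W
n=18: moves to 15(W), 14(W), 12(W); every one is W ⇒ L
n=19: moves to 16(W), 15(W), 13(W); every one is W ⇒ L
n=20: moves to 17(W), 16(W), 14(W); every one is W ⇒ L
n=21: can move to 18, which is L ⇒ W
From 21, the L positions reachable in one move are: 18.

Remove 3, leaving 18.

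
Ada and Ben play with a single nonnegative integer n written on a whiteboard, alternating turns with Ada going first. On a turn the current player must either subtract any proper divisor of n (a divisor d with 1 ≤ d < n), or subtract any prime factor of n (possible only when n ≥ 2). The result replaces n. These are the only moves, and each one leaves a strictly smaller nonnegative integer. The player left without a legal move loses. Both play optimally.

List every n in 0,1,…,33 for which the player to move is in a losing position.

0, 1, 4, 9, 14, 20, 26, 32

Label each position W (a win for the player to move) or L (a loss). A position with no legal move is L; any other position is W exactly when some move reaches an L, and L when every move reaches a W.
n=0: no move → L
n=1: no move → L
n=2: W (go to 0, an L position)
n=3: W (go to 0, an L position)
n=4: L (options 2(W), 3(W) are all W)
n=5: W (go to 0, an L position)
n=6: W (go to 4, an L position)
n=7: W (go to 0, an L position)
n=8: W (go to 4, an L position)
n=9: L (options 6(W), 8(W) are all W)
n=10: W (go to 9, an L position)
n=11: W (go to 0, an L position)
n=12: W (go to 9, an L position)
n=13: W (go to 0, an L position)
n=14: L (options 7(W), 12(W), 13(W) are all W)
n=15: W (go to 14, an L position)
n=16: W (go to 14, an L position)
n=17: W (go to 0, an L position)
n=18: W (go to 9, an L position)
n=19: W (go to 0, an L position)
n=20: L (options 10(W), 15(W), 16(W), 18(W), 19(W) are all W)
n=21: W (go to 14, an L position)
n=22: W (go to 20, an L position)
n=23: W (go to 0, an L position)
n=24: W (go to 20, an L position)
n=25: W (go to 20, an L position)
n=26: L (options 13(W), 24(W), 25(W) are all W)
n=27: W (go to 26, an L position)
n=28: W (go to 14, an L position)
n=29: W (go to 0, an L position)
n=30: W (go to 20, an L position)
n=31: W (go to 0, an L position)
n=32: L (options 16(W), 24(W), 28(W), 30(W), 31(W) are all W)
n=33: W (go to 32, an L position)
The losing starting values of n are exactly the entries labelled L in this table (8 of them).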